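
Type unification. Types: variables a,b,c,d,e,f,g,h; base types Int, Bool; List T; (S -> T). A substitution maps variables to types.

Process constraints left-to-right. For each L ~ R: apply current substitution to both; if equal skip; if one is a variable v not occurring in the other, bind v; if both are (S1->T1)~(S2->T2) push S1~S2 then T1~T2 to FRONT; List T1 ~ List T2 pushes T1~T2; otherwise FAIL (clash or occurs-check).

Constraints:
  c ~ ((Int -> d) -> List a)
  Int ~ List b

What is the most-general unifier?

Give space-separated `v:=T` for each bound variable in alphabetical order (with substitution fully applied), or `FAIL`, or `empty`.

Answer: FAIL

Derivation:
step 1: unify c ~ ((Int -> d) -> List a)  [subst: {-} | 1 pending]
  bind c := ((Int -> d) -> List a)
step 2: unify Int ~ List b  [subst: {c:=((Int -> d) -> List a)} | 0 pending]
  clash: Int vs List b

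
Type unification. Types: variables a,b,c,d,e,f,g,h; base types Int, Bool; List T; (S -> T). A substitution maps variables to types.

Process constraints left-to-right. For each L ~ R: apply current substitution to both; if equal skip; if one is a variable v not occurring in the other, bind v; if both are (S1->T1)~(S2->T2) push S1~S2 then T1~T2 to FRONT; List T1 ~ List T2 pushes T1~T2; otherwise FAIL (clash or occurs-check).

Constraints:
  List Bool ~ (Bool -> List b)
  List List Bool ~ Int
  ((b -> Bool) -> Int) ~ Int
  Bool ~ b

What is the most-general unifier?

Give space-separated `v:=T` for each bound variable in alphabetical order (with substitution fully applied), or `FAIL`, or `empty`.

Answer: FAIL

Derivation:
step 1: unify List Bool ~ (Bool -> List b)  [subst: {-} | 3 pending]
  clash: List Bool vs (Bool -> List b)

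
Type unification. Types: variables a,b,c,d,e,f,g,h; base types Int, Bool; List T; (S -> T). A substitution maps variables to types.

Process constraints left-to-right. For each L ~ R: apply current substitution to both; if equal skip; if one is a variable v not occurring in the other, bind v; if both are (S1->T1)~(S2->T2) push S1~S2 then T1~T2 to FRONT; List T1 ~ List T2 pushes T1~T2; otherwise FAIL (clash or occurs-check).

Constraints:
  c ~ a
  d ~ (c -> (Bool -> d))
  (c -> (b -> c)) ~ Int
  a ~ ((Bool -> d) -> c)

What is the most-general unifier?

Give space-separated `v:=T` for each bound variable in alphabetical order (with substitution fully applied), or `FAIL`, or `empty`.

Answer: FAIL

Derivation:
step 1: unify c ~ a  [subst: {-} | 3 pending]
  bind c := a
step 2: unify d ~ (a -> (Bool -> d))  [subst: {c:=a} | 2 pending]
  occurs-check fail: d in (a -> (Bool -> d))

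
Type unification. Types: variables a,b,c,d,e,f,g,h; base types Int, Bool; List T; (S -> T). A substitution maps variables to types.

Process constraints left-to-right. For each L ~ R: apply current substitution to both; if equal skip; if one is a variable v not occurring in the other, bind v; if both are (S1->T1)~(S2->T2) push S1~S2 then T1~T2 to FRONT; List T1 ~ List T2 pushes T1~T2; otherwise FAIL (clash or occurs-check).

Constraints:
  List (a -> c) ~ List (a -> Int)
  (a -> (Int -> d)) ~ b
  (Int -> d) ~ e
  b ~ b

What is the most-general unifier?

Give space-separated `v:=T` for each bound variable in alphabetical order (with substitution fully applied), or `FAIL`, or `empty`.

Answer: b:=(a -> (Int -> d)) c:=Int e:=(Int -> d)

Derivation:
step 1: unify List (a -> c) ~ List (a -> Int)  [subst: {-} | 3 pending]
  -> decompose List: push (a -> c)~(a -> Int)
step 2: unify (a -> c) ~ (a -> Int)  [subst: {-} | 3 pending]
  -> decompose arrow: push a~a, c~Int
step 3: unify a ~ a  [subst: {-} | 4 pending]
  -> identical, skip
step 4: unify c ~ Int  [subst: {-} | 3 pending]
  bind c := Int
step 5: unify (a -> (Int -> d)) ~ b  [subst: {c:=Int} | 2 pending]
  bind b := (a -> (Int -> d))
step 6: unify (Int -> d) ~ e  [subst: {c:=Int, b:=(a -> (Int -> d))} | 1 pending]
  bind e := (Int -> d)
step 7: unify (a -> (Int -> d)) ~ (a -> (Int -> d))  [subst: {c:=Int, b:=(a -> (Int -> d)), e:=(Int -> d)} | 0 pending]
  -> identical, skip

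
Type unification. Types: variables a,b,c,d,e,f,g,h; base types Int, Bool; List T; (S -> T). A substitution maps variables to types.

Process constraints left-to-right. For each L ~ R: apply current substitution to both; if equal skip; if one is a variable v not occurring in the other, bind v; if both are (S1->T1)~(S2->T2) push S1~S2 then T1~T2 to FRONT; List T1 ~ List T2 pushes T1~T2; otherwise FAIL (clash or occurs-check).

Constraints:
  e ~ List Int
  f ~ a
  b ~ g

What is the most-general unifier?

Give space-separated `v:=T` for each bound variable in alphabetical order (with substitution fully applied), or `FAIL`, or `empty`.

Answer: b:=g e:=List Int f:=a

Derivation:
step 1: unify e ~ List Int  [subst: {-} | 2 pending]
  bind e := List Int
step 2: unify f ~ a  [subst: {e:=List Int} | 1 pending]
  bind f := a
step 3: unify b ~ g  [subst: {e:=List Int, f:=a} | 0 pending]
  bind b := g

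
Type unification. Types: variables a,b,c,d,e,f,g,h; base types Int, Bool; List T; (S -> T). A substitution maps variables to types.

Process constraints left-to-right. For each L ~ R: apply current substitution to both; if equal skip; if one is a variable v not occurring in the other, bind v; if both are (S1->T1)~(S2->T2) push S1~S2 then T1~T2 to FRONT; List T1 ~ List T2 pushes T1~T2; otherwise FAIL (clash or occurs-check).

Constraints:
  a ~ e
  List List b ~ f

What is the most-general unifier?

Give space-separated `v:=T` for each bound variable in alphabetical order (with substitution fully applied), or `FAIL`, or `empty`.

Answer: a:=e f:=List List b

Derivation:
step 1: unify a ~ e  [subst: {-} | 1 pending]
  bind a := e
step 2: unify List List b ~ f  [subst: {a:=e} | 0 pending]
  bind f := List List b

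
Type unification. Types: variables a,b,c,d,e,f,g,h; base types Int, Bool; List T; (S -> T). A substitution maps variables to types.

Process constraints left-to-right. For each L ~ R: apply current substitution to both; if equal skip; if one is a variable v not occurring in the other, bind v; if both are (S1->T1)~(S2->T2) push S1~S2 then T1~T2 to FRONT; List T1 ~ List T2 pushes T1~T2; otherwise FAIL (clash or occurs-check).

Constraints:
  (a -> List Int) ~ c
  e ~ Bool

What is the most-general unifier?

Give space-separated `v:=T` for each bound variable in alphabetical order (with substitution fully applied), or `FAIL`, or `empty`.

step 1: unify (a -> List Int) ~ c  [subst: {-} | 1 pending]
  bind c := (a -> List Int)
step 2: unify e ~ Bool  [subst: {c:=(a -> List Int)} | 0 pending]
  bind e := Bool

Answer: c:=(a -> List Int) e:=Bool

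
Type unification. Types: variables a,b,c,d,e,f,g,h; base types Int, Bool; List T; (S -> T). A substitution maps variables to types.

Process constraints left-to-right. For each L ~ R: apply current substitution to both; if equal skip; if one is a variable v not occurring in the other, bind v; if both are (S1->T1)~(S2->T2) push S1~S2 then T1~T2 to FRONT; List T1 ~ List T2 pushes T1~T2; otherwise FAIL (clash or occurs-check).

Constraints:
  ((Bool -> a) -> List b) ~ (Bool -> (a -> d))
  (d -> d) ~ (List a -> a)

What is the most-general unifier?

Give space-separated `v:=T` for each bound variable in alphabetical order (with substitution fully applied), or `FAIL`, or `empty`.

step 1: unify ((Bool -> a) -> List b) ~ (Bool -> (a -> d))  [subst: {-} | 1 pending]
  -> decompose arrow: push (Bool -> a)~Bool, List b~(a -> d)
step 2: unify (Bool -> a) ~ Bool  [subst: {-} | 2 pending]
  clash: (Bool -> a) vs Bool

Answer: FAIL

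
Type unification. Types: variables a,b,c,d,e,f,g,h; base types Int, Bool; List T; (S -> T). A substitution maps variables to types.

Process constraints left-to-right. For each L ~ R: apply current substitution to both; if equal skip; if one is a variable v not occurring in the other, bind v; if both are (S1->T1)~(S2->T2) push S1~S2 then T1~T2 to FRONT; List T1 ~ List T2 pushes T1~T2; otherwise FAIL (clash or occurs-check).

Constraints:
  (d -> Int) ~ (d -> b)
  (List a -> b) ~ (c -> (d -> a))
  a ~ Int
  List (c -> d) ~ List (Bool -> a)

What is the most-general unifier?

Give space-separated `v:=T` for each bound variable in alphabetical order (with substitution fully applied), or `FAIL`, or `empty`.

Answer: FAIL

Derivation:
step 1: unify (d -> Int) ~ (d -> b)  [subst: {-} | 3 pending]
  -> decompose arrow: push d~d, Int~b
step 2: unify d ~ d  [subst: {-} | 4 pending]
  -> identical, skip
step 3: unify Int ~ b  [subst: {-} | 3 pending]
  bind b := Int
step 4: unify (List a -> Int) ~ (c -> (d -> a))  [subst: {b:=Int} | 2 pending]
  -> decompose arrow: push List a~c, Int~(d -> a)
step 5: unify List a ~ c  [subst: {b:=Int} | 3 pending]
  bind c := List a
step 6: unify Int ~ (d -> a)  [subst: {b:=Int, c:=List a} | 2 pending]
  clash: Int vs (d -> a)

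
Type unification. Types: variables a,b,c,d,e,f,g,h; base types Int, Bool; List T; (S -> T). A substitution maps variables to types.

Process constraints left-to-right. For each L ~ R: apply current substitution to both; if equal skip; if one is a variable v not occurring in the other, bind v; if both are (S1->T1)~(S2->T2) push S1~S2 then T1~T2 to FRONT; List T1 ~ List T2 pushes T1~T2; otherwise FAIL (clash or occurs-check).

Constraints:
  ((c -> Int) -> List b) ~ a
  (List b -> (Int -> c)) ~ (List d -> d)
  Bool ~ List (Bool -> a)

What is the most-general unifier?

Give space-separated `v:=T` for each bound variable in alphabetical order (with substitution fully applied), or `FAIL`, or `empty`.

step 1: unify ((c -> Int) -> List b) ~ a  [subst: {-} | 2 pending]
  bind a := ((c -> Int) -> List b)
step 2: unify (List b -> (Int -> c)) ~ (List d -> d)  [subst: {a:=((c -> Int) -> List b)} | 1 pending]
  -> decompose arrow: push List b~List d, (Int -> c)~d
step 3: unify List b ~ List d  [subst: {a:=((c -> Int) -> List b)} | 2 pending]
  -> decompose List: push b~d
step 4: unify b ~ d  [subst: {a:=((c -> Int) -> List b)} | 2 pending]
  bind b := d
step 5: unify (Int -> c) ~ d  [subst: {a:=((c -> Int) -> List b), b:=d} | 1 pending]
  bind d := (Int -> c)
step 6: unify Bool ~ List (Bool -> ((c -> Int) -> List (Int -> c)))  [subst: {a:=((c -> Int) -> List b), b:=d, d:=(Int -> c)} | 0 pending]
  clash: Bool vs List (Bool -> ((c -> Int) -> List (Int -> c)))

Answer: FAIL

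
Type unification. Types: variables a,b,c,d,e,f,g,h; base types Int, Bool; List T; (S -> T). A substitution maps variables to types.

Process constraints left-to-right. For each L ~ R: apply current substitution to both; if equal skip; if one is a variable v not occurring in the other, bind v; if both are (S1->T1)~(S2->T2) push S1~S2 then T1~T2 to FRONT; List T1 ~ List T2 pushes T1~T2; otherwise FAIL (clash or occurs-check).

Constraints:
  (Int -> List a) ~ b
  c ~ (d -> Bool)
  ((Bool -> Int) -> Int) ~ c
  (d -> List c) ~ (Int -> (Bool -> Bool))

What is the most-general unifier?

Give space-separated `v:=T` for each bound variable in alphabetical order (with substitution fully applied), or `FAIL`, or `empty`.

Answer: FAIL

Derivation:
step 1: unify (Int -> List a) ~ b  [subst: {-} | 3 pending]
  bind b := (Int -> List a)
step 2: unify c ~ (d -> Bool)  [subst: {b:=(Int -> List a)} | 2 pending]
  bind c := (d -> Bool)
step 3: unify ((Bool -> Int) -> Int) ~ (d -> Bool)  [subst: {b:=(Int -> List a), c:=(d -> Bool)} | 1 pending]
  -> decompose arrow: push (Bool -> Int)~d, Int~Bool
step 4: unify (Bool -> Int) ~ d  [subst: {b:=(Int -> List a), c:=(d -> Bool)} | 2 pending]
  bind d := (Bool -> Int)
step 5: unify Int ~ Bool  [subst: {b:=(Int -> List a), c:=(d -> Bool), d:=(Bool -> Int)} | 1 pending]
  clash: Int vs Bool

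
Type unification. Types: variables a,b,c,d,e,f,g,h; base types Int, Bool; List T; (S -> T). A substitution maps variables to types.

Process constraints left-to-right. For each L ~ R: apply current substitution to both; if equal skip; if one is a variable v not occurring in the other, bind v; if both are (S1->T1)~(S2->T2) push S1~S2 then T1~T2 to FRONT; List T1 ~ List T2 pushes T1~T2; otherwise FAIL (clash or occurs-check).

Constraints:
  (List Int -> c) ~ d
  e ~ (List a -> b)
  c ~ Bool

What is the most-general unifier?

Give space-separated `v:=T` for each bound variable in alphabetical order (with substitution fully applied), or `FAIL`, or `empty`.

Answer: c:=Bool d:=(List Int -> Bool) e:=(List a -> b)

Derivation:
step 1: unify (List Int -> c) ~ d  [subst: {-} | 2 pending]
  bind d := (List Int -> c)
step 2: unify e ~ (List a -> b)  [subst: {d:=(List Int -> c)} | 1 pending]
  bind e := (List a -> b)
step 3: unify c ~ Bool  [subst: {d:=(List Int -> c), e:=(List a -> b)} | 0 pending]
  bind c := Bool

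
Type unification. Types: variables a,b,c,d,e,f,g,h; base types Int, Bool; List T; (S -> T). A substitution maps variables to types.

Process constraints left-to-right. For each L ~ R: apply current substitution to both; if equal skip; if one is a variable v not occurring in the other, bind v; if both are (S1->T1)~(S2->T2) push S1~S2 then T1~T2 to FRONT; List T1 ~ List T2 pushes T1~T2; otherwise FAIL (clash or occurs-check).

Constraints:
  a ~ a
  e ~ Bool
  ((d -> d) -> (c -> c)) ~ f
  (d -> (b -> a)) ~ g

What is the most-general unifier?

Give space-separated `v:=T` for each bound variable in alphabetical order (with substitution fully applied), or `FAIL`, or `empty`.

Answer: e:=Bool f:=((d -> d) -> (c -> c)) g:=(d -> (b -> a))

Derivation:
step 1: unify a ~ a  [subst: {-} | 3 pending]
  -> identical, skip
step 2: unify e ~ Bool  [subst: {-} | 2 pending]
  bind e := Bool
step 3: unify ((d -> d) -> (c -> c)) ~ f  [subst: {e:=Bool} | 1 pending]
  bind f := ((d -> d) -> (c -> c))
step 4: unify (d -> (b -> a)) ~ g  [subst: {e:=Bool, f:=((d -> d) -> (c -> c))} | 0 pending]
  bind g := (d -> (b -> a))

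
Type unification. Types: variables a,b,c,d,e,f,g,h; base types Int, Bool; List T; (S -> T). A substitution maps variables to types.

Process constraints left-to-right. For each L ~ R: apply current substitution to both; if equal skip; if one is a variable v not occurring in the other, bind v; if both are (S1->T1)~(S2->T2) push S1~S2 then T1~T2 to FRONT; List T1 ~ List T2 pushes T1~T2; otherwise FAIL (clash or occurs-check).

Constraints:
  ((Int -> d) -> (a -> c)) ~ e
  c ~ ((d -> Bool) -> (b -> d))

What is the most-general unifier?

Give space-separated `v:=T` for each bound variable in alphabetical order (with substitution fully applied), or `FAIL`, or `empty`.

step 1: unify ((Int -> d) -> (a -> c)) ~ e  [subst: {-} | 1 pending]
  bind e := ((Int -> d) -> (a -> c))
step 2: unify c ~ ((d -> Bool) -> (b -> d))  [subst: {e:=((Int -> d) -> (a -> c))} | 0 pending]
  bind c := ((d -> Bool) -> (b -> d))

Answer: c:=((d -> Bool) -> (b -> d)) e:=((Int -> d) -> (a -> ((d -> Bool) -> (b -> d))))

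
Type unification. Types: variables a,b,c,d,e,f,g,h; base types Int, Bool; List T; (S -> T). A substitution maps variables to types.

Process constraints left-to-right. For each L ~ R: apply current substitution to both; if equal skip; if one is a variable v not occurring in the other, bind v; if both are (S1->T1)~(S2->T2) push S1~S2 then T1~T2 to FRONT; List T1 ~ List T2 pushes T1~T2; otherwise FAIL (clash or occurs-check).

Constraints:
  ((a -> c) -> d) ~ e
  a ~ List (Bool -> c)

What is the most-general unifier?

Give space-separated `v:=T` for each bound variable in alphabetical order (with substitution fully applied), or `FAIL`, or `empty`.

step 1: unify ((a -> c) -> d) ~ e  [subst: {-} | 1 pending]
  bind e := ((a -> c) -> d)
step 2: unify a ~ List (Bool -> c)  [subst: {e:=((a -> c) -> d)} | 0 pending]
  bind a := List (Bool -> c)

Answer: a:=List (Bool -> c) e:=((List (Bool -> c) -> c) -> d)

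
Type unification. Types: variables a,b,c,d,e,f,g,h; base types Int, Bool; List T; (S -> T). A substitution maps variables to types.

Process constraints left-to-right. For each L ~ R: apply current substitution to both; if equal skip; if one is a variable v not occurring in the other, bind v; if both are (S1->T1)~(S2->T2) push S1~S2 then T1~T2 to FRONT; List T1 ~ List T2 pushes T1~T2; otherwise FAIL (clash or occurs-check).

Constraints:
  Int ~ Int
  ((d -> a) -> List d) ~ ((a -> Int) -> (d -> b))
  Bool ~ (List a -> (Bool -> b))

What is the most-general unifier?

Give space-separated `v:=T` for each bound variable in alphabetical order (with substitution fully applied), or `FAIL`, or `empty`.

step 1: unify Int ~ Int  [subst: {-} | 2 pending]
  -> identical, skip
step 2: unify ((d -> a) -> List d) ~ ((a -> Int) -> (d -> b))  [subst: {-} | 1 pending]
  -> decompose arrow: push (d -> a)~(a -> Int), List d~(d -> b)
step 3: unify (d -> a) ~ (a -> Int)  [subst: {-} | 2 pending]
  -> decompose arrow: push d~a, a~Int
step 4: unify d ~ a  [subst: {-} | 3 pending]
  bind d := a
step 5: unify a ~ Int  [subst: {d:=a} | 2 pending]
  bind a := Int
step 6: unify List Int ~ (Int -> b)  [subst: {d:=a, a:=Int} | 1 pending]
  clash: List Int vs (Int -> b)

Answer: FAIL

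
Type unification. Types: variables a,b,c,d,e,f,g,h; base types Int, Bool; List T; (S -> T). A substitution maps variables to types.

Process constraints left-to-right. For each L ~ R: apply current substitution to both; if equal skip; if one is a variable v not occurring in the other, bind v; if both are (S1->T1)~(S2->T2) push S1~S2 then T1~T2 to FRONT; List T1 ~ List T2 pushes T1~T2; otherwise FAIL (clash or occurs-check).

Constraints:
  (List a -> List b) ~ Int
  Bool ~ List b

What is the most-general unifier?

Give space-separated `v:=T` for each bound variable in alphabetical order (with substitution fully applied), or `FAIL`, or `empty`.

Answer: FAIL

Derivation:
step 1: unify (List a -> List b) ~ Int  [subst: {-} | 1 pending]
  clash: (List a -> List b) vs Int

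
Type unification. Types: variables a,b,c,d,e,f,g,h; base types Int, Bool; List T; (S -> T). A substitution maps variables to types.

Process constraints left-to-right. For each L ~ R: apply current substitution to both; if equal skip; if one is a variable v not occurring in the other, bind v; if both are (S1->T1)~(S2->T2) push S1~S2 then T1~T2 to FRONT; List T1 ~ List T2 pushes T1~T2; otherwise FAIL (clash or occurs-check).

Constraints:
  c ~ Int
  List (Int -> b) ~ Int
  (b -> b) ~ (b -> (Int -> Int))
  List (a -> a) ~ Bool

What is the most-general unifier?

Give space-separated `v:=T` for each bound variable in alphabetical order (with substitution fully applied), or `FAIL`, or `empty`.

step 1: unify c ~ Int  [subst: {-} | 3 pending]
  bind c := Int
step 2: unify List (Int -> b) ~ Int  [subst: {c:=Int} | 2 pending]
  clash: List (Int -> b) vs Int

Answer: FAIL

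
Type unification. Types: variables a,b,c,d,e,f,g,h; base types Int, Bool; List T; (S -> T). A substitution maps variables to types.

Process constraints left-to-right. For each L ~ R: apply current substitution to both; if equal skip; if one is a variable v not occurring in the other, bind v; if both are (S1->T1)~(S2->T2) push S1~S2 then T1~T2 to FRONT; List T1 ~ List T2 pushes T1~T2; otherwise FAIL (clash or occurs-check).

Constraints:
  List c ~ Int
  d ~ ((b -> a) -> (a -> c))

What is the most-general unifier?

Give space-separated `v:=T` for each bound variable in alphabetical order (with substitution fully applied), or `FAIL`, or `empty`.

Answer: FAIL

Derivation:
step 1: unify List c ~ Int  [subst: {-} | 1 pending]
  clash: List c vs Int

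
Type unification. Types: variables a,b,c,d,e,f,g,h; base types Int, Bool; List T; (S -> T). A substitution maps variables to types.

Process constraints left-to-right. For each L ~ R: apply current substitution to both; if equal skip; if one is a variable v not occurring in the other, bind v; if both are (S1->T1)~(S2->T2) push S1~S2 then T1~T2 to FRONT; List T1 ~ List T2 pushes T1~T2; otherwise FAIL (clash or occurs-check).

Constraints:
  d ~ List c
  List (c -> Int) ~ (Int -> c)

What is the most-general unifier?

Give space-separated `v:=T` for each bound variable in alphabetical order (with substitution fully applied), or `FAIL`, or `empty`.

step 1: unify d ~ List c  [subst: {-} | 1 pending]
  bind d := List c
step 2: unify List (c -> Int) ~ (Int -> c)  [subst: {d:=List c} | 0 pending]
  clash: List (c -> Int) vs (Int -> c)

Answer: FAIL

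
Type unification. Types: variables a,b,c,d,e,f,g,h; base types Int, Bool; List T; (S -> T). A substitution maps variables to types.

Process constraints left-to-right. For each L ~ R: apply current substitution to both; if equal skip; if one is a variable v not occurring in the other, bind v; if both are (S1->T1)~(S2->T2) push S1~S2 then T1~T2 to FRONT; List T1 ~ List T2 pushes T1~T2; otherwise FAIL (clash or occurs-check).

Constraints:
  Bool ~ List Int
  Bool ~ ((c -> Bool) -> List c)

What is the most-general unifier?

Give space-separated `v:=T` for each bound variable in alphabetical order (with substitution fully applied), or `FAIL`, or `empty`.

step 1: unify Bool ~ List Int  [subst: {-} | 1 pending]
  clash: Bool vs List Int

Answer: FAIL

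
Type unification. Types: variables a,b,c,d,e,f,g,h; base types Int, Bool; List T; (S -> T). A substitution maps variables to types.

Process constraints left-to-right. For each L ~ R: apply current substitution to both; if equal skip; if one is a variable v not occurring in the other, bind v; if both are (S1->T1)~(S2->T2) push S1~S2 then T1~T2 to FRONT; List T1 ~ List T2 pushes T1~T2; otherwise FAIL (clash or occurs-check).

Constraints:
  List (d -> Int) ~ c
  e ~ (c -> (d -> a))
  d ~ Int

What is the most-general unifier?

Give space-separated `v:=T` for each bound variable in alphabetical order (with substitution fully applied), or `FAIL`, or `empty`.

Answer: c:=List (Int -> Int) d:=Int e:=(List (Int -> Int) -> (Int -> a))

Derivation:
step 1: unify List (d -> Int) ~ c  [subst: {-} | 2 pending]
  bind c := List (d -> Int)
step 2: unify e ~ (List (d -> Int) -> (d -> a))  [subst: {c:=List (d -> Int)} | 1 pending]
  bind e := (List (d -> Int) -> (d -> a))
step 3: unify d ~ Int  [subst: {c:=List (d -> Int), e:=(List (d -> Int) -> (d -> a))} | 0 pending]
  bind d := Int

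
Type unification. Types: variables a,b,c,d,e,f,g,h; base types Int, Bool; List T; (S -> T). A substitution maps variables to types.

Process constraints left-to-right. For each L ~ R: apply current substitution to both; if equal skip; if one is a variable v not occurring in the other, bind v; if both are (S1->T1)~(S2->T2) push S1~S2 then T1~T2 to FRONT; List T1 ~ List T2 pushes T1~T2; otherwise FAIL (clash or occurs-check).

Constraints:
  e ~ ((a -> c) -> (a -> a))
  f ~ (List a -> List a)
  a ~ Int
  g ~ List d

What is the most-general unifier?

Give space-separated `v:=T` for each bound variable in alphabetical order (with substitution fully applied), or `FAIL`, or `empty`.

step 1: unify e ~ ((a -> c) -> (a -> a))  [subst: {-} | 3 pending]
  bind e := ((a -> c) -> (a -> a))
step 2: unify f ~ (List a -> List a)  [subst: {e:=((a -> c) -> (a -> a))} | 2 pending]
  bind f := (List a -> List a)
step 3: unify a ~ Int  [subst: {e:=((a -> c) -> (a -> a)), f:=(List a -> List a)} | 1 pending]
  bind a := Int
step 4: unify g ~ List d  [subst: {e:=((a -> c) -> (a -> a)), f:=(List a -> List a), a:=Int} | 0 pending]
  bind g := List d

Answer: a:=Int e:=((Int -> c) -> (Int -> Int)) f:=(List Int -> List Int) g:=List d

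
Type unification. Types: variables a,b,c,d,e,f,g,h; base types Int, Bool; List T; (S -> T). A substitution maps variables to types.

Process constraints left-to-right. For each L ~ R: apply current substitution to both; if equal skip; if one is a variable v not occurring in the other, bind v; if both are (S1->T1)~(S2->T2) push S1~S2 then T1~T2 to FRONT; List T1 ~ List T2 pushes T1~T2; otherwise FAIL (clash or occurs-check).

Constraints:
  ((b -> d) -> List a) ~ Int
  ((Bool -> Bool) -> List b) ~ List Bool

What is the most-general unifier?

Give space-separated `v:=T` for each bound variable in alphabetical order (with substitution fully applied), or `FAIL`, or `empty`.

Answer: FAIL

Derivation:
step 1: unify ((b -> d) -> List a) ~ Int  [subst: {-} | 1 pending]
  clash: ((b -> d) -> List a) vs Int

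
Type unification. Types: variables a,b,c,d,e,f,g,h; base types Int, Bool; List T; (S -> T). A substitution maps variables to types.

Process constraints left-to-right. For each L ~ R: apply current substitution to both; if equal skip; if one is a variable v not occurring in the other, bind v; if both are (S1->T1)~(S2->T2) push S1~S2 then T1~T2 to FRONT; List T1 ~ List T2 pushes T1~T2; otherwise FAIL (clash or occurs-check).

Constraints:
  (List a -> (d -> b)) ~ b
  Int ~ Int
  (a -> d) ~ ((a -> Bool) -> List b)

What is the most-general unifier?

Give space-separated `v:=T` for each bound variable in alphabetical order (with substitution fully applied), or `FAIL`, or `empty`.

Answer: FAIL

Derivation:
step 1: unify (List a -> (d -> b)) ~ b  [subst: {-} | 2 pending]
  occurs-check fail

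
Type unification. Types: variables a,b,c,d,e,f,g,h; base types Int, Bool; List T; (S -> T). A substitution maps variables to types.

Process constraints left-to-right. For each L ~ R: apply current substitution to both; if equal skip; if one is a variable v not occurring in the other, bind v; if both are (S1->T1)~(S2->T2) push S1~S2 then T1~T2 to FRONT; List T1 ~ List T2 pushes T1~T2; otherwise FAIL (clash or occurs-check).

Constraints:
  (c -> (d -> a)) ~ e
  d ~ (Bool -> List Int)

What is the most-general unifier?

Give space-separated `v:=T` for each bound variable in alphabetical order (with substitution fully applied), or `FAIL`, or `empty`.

Answer: d:=(Bool -> List Int) e:=(c -> ((Bool -> List Int) -> a))

Derivation:
step 1: unify (c -> (d -> a)) ~ e  [subst: {-} | 1 pending]
  bind e := (c -> (d -> a))
step 2: unify d ~ (Bool -> List Int)  [subst: {e:=(c -> (d -> a))} | 0 pending]
  bind d := (Bool -> List Int)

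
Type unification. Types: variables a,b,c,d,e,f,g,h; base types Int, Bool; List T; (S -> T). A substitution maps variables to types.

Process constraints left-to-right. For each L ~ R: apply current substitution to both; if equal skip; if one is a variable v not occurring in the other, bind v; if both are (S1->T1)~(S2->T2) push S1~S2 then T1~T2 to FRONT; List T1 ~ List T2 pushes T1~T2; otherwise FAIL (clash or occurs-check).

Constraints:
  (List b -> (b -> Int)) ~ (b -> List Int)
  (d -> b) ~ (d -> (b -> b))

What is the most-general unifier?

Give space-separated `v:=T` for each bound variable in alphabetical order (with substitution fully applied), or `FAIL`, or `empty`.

Answer: FAIL

Derivation:
step 1: unify (List b -> (b -> Int)) ~ (b -> List Int)  [subst: {-} | 1 pending]
  -> decompose arrow: push List b~b, (b -> Int)~List Int
step 2: unify List b ~ b  [subst: {-} | 2 pending]
  occurs-check fail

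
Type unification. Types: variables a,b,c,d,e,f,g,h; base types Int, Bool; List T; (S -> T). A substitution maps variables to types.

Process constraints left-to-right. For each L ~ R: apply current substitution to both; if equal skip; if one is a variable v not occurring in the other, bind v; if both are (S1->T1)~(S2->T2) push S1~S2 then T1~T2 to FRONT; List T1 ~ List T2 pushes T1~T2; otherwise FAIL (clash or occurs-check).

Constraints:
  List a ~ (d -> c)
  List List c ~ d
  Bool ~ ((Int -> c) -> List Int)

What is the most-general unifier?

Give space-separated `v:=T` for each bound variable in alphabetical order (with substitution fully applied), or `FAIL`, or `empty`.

step 1: unify List a ~ (d -> c)  [subst: {-} | 2 pending]
  clash: List a vs (d -> c)

Answer: FAIL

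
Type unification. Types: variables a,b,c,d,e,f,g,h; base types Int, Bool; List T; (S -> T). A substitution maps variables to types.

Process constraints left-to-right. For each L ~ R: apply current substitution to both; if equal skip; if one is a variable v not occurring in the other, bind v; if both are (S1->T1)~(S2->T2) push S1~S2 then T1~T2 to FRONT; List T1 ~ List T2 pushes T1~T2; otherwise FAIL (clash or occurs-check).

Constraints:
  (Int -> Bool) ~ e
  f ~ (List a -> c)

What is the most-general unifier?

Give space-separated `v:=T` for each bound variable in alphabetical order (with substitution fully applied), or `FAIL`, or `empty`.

step 1: unify (Int -> Bool) ~ e  [subst: {-} | 1 pending]
  bind e := (Int -> Bool)
step 2: unify f ~ (List a -> c)  [subst: {e:=(Int -> Bool)} | 0 pending]
  bind f := (List a -> c)

Answer: e:=(Int -> Bool) f:=(List a -> c)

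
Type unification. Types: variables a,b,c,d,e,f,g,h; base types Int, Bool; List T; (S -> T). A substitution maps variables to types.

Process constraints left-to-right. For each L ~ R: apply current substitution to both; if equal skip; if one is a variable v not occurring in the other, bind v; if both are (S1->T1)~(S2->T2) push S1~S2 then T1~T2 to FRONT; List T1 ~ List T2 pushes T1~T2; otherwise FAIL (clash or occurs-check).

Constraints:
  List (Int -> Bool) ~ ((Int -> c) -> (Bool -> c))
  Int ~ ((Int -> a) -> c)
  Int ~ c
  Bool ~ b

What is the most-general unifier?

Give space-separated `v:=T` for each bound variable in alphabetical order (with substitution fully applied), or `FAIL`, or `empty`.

Answer: FAIL

Derivation:
step 1: unify List (Int -> Bool) ~ ((Int -> c) -> (Bool -> c))  [subst: {-} | 3 pending]
  clash: List (Int -> Bool) vs ((Int -> c) -> (Bool -> c))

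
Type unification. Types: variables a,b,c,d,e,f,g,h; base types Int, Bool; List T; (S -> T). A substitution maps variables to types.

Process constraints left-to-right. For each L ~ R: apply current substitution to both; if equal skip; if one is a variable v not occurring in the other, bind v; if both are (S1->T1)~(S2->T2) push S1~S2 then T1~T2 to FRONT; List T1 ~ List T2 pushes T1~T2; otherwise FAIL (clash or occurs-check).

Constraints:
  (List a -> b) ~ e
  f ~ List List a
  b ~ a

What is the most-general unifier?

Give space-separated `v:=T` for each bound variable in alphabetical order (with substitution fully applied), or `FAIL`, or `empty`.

Answer: b:=a e:=(List a -> a) f:=List List a

Derivation:
step 1: unify (List a -> b) ~ e  [subst: {-} | 2 pending]
  bind e := (List a -> b)
step 2: unify f ~ List List a  [subst: {e:=(List a -> b)} | 1 pending]
  bind f := List List a
step 3: unify b ~ a  [subst: {e:=(List a -> b), f:=List List a} | 0 pending]
  bind b := a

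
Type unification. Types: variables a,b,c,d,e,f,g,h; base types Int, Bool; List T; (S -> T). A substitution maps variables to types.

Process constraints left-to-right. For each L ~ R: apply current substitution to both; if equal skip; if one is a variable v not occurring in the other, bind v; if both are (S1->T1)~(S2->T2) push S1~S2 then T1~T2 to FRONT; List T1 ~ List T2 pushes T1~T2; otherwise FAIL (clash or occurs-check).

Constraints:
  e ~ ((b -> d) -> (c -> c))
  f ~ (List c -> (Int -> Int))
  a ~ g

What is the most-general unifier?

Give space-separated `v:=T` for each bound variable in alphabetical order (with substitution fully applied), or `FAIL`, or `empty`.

step 1: unify e ~ ((b -> d) -> (c -> c))  [subst: {-} | 2 pending]
  bind e := ((b -> d) -> (c -> c))
step 2: unify f ~ (List c -> (Int -> Int))  [subst: {e:=((b -> d) -> (c -> c))} | 1 pending]
  bind f := (List c -> (Int -> Int))
step 3: unify a ~ g  [subst: {e:=((b -> d) -> (c -> c)), f:=(List c -> (Int -> Int))} | 0 pending]
  bind a := g

Answer: a:=g e:=((b -> d) -> (c -> c)) f:=(List c -> (Int -> Int))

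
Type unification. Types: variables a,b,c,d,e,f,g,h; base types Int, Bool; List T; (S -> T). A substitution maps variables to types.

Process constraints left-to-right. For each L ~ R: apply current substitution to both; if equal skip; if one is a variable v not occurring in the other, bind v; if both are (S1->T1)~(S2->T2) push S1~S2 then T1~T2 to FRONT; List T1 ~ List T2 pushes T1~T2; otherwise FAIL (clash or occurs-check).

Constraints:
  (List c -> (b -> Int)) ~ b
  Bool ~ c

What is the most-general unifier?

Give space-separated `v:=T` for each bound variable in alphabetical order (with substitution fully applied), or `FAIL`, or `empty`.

Answer: FAIL

Derivation:
step 1: unify (List c -> (b -> Int)) ~ b  [subst: {-} | 1 pending]
  occurs-check fail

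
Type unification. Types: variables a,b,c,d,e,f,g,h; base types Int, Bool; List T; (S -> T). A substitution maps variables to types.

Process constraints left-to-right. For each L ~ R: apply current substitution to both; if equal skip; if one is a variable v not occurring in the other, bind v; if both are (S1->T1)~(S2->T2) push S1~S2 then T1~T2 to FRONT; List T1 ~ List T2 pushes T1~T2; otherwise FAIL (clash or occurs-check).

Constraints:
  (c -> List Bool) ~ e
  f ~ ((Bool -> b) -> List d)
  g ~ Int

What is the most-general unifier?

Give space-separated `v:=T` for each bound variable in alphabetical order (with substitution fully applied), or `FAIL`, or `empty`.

step 1: unify (c -> List Bool) ~ e  [subst: {-} | 2 pending]
  bind e := (c -> List Bool)
step 2: unify f ~ ((Bool -> b) -> List d)  [subst: {e:=(c -> List Bool)} | 1 pending]
  bind f := ((Bool -> b) -> List d)
step 3: unify g ~ Int  [subst: {e:=(c -> List Bool), f:=((Bool -> b) -> List d)} | 0 pending]
  bind g := Int

Answer: e:=(c -> List Bool) f:=((Bool -> b) -> List d) g:=Int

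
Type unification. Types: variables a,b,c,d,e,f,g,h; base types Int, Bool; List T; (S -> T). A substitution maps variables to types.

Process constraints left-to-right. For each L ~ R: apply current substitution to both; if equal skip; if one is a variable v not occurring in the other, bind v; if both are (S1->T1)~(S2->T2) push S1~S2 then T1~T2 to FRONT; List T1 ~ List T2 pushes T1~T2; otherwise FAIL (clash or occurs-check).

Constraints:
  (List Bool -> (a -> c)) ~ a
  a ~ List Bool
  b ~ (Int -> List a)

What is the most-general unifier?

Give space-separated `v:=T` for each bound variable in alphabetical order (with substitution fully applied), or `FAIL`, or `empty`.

step 1: unify (List Bool -> (a -> c)) ~ a  [subst: {-} | 2 pending]
  occurs-check fail

Answer: FAIL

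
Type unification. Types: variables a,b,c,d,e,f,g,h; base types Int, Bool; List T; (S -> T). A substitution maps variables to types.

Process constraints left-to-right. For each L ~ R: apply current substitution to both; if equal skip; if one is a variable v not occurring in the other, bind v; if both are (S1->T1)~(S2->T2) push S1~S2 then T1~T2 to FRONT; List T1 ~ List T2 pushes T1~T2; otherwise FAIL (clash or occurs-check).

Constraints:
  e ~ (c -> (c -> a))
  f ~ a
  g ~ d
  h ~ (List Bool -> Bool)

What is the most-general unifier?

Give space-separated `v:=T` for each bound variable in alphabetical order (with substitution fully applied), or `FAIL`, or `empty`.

step 1: unify e ~ (c -> (c -> a))  [subst: {-} | 3 pending]
  bind e := (c -> (c -> a))
step 2: unify f ~ a  [subst: {e:=(c -> (c -> a))} | 2 pending]
  bind f := a
step 3: unify g ~ d  [subst: {e:=(c -> (c -> a)), f:=a} | 1 pending]
  bind g := d
step 4: unify h ~ (List Bool -> Bool)  [subst: {e:=(c -> (c -> a)), f:=a, g:=d} | 0 pending]
  bind h := (List Bool -> Bool)

Answer: e:=(c -> (c -> a)) f:=a g:=d h:=(List Bool -> Bool)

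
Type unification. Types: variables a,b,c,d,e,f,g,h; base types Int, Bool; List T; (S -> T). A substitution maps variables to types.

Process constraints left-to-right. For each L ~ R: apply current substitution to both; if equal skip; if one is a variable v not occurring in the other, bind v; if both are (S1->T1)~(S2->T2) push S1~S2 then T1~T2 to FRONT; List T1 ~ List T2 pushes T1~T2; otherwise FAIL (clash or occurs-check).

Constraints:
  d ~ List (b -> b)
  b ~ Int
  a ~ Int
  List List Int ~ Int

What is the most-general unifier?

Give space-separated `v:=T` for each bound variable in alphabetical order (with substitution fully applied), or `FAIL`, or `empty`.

Answer: FAIL

Derivation:
step 1: unify d ~ List (b -> b)  [subst: {-} | 3 pending]
  bind d := List (b -> b)
step 2: unify b ~ Int  [subst: {d:=List (b -> b)} | 2 pending]
  bind b := Int
step 3: unify a ~ Int  [subst: {d:=List (b -> b), b:=Int} | 1 pending]
  bind a := Int
step 4: unify List List Int ~ Int  [subst: {d:=List (b -> b), b:=Int, a:=Int} | 0 pending]
  clash: List List Int vs Int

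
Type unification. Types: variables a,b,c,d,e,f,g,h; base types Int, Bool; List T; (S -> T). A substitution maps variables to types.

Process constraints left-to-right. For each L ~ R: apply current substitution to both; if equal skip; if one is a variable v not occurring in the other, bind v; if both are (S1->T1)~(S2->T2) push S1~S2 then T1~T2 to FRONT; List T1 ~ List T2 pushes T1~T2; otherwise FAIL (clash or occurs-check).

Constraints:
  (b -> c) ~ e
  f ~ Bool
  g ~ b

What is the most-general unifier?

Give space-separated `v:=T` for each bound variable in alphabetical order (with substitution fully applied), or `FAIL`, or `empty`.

step 1: unify (b -> c) ~ e  [subst: {-} | 2 pending]
  bind e := (b -> c)
step 2: unify f ~ Bool  [subst: {e:=(b -> c)} | 1 pending]
  bind f := Bool
step 3: unify g ~ b  [subst: {e:=(b -> c), f:=Bool} | 0 pending]
  bind g := b

Answer: e:=(b -> c) f:=Bool g:=b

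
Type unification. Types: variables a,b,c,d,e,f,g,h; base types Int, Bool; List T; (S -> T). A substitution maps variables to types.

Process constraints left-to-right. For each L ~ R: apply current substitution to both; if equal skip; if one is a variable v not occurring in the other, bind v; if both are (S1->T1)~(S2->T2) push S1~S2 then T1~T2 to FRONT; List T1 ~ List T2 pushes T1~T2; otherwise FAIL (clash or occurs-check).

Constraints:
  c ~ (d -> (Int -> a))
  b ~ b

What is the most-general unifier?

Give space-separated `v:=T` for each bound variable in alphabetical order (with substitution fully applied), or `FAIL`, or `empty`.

step 1: unify c ~ (d -> (Int -> a))  [subst: {-} | 1 pending]
  bind c := (d -> (Int -> a))
step 2: unify b ~ b  [subst: {c:=(d -> (Int -> a))} | 0 pending]
  -> identical, skip

Answer: c:=(d -> (Int -> a))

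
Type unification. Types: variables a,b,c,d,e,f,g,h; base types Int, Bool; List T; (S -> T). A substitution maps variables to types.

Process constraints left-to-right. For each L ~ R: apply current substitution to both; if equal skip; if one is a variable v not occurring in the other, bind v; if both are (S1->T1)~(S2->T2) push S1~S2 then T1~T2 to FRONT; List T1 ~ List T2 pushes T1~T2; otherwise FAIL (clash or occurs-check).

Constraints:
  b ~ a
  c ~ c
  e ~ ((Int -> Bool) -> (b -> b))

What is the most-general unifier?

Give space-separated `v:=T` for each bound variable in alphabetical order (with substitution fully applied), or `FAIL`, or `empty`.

step 1: unify b ~ a  [subst: {-} | 2 pending]
  bind b := a
step 2: unify c ~ c  [subst: {b:=a} | 1 pending]
  -> identical, skip
step 3: unify e ~ ((Int -> Bool) -> (a -> a))  [subst: {b:=a} | 0 pending]
  bind e := ((Int -> Bool) -> (a -> a))

Answer: b:=a e:=((Int -> Bool) -> (a -> a))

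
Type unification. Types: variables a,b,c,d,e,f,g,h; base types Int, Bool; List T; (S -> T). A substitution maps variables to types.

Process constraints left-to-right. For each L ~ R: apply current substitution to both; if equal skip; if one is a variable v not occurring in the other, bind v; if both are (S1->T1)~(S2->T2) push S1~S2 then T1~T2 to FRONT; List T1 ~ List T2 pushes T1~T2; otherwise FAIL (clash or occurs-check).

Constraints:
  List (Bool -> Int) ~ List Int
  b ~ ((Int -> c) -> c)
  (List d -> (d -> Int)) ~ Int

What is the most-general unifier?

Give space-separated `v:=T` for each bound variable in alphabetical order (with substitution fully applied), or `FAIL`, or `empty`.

Answer: FAIL

Derivation:
step 1: unify List (Bool -> Int) ~ List Int  [subst: {-} | 2 pending]
  -> decompose List: push (Bool -> Int)~Int
step 2: unify (Bool -> Int) ~ Int  [subst: {-} | 2 pending]
  clash: (Bool -> Int) vs Int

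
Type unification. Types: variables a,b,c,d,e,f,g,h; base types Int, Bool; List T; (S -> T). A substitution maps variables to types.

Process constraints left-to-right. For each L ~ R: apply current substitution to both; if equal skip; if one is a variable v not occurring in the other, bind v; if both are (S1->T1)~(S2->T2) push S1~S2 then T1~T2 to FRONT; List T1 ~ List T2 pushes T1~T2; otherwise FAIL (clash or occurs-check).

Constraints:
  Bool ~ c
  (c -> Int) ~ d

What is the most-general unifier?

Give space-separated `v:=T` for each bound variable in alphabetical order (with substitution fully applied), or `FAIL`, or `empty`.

step 1: unify Bool ~ c  [subst: {-} | 1 pending]
  bind c := Bool
step 2: unify (Bool -> Int) ~ d  [subst: {c:=Bool} | 0 pending]
  bind d := (Bool -> Int)

Answer: c:=Bool d:=(Bool -> Int)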